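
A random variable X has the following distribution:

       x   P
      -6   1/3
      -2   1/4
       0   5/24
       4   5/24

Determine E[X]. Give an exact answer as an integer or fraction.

-5/3

E[X] = (1/3)·(-6) + (1/4)·(-2) + (5/24)·0 + (5/24)·4
     = -5/3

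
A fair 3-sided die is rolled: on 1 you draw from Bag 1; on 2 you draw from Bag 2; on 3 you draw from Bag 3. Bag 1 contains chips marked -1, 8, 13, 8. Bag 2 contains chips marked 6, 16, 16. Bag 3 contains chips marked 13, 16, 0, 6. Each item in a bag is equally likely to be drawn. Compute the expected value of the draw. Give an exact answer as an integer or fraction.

341/36

E[X | Bag 1] = (-1 + 8 + 13 + 8)/4 = 7
E[X | Bag 2] = (6 + 16 + 16)/3 = 38/3
E[X | Bag 3] = (13 + 16 + 0 + 6)/4 = 35/4
E[X] = (1/3)·7 + (1/3)·38/3 + (1/3)·35/4 = 341/36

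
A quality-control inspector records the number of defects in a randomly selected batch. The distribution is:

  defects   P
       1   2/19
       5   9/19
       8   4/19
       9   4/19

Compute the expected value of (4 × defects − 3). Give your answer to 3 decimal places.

E[4x-3] = (2/19)·1 + (9/19)·17 + (4/19)·29 + (4/19)·33
     = 403/19 ≈ 21.211

21.211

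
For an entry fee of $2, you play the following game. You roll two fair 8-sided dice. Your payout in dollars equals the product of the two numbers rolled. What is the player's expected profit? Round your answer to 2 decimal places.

Distribution of the product of the two numbers rolled: 1 w.p. 1/64, 2 w.p. 1/32, 3 w.p. 1/32, 4 w.p. 3/64, 5 w.p. 1/32, 6 w.p. 1/16, …
E[payout] = (1/64)·1 + (1/32)·2 + (1/32)·3 + (3/64)·4 + (1/32)·5 + (1/16)·6 + (1/32)·7 + (1/16)·8 + (1/64)·9 + (1/32)·10 + (1/16)·12 + (1/32)·14 + (1/32)·15 + (3/64)·16 + (1/32)·18 + (1/32)·20 + (1/32)·21 + (1/16)·24 + (1/64)·25 + (1/32)·28 + (1/32)·30 + (1/32)·32 + (1/32)·35 + (1/64)·36 + (1/32)·40 + (1/32)·42 + (1/32)·48 + (1/64)·49 + (1/32)·56 + (1/64)·64 = 81/4
Expected profit = 81/4 − 2 = 73/4 ≈ $18.25

$18.25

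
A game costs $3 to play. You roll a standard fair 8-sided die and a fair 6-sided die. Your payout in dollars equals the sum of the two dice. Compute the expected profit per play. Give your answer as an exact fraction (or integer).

$5

Distribution of the sum of the two dice: 2 w.p. 1/48, 3 w.p. 1/24, 4 w.p. 1/16, 5 w.p. 1/12, 6 w.p. 5/48, 7 w.p. 1/8, …
E[payout] = (1/48)·2 + (1/24)·3 + (1/16)·4 + (1/12)·5 + (5/48)·6 + (1/8)·7 + (1/8)·8 + (1/8)·9 + (5/48)·10 + (1/12)·11 + (1/16)·12 + (1/24)·13 + (1/48)·14 = 8
Expected profit = 8 − 3 = 5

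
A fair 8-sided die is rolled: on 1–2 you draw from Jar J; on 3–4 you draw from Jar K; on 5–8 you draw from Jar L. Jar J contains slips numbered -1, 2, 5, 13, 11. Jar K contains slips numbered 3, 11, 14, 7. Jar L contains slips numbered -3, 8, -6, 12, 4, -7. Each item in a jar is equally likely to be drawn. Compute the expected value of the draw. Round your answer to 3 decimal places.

4.354

E[X | Jar J] = (-1 + 2 + 5 + 13 + 11)/5 = 6
E[X | Jar K] = (3 + 11 + 14 + 7)/4 = 35/4
E[X | Jar L] = (-3 + 8 − 6 + 12 + 4 − 7)/6 = 4/3
E[X] = (1/4)·6 + (1/4)·35/4 + (1/2)·4/3 = 209/48 ≈ 4.354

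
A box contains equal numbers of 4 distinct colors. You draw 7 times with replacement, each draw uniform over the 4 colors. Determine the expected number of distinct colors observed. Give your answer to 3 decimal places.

Let Xⱼ=1 if type j appears at least once. P(Xⱼ=1) = 1 − ((4−1)/4)^7 = 14197/16384.
E[#distinct] = 4·14197/16384 = 14197/4096.
≈ 3.466

3.466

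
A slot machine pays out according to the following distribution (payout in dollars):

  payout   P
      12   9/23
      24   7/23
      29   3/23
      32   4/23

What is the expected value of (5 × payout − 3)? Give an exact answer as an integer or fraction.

E[5x-3] = (9/23)·57 + (7/23)·117 + (3/23)·142 + (4/23)·157
     = 2386/23

2386/23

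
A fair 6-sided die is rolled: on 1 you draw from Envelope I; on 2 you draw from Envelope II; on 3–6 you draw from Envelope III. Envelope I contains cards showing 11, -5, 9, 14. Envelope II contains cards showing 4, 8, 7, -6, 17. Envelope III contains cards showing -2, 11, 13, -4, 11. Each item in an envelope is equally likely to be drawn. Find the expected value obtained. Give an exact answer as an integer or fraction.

243/40

E[X | Envelope I] = (11 − 5 + 9 + 14)/4 = 29/4
E[X | Envelope II] = (4 + 8 + 7 − 6 + 17)/5 = 6
E[X | Envelope III] = (-2 + 11 + 13 − 4 + 11)/5 = 29/5
E[X] = (1/6)·29/4 + (1/6)·6 + (2/3)·29/5 = 243/40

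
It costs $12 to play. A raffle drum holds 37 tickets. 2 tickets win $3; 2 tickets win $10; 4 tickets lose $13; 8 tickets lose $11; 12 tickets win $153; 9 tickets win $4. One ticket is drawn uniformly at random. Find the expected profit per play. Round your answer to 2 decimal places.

E[payout] = (2/37)·3 + (2/37)·10 + (4/37)·(-13) + (8/37)·(-11) + (12/37)·153 + (9/37)·4 = 1758/37
Expected profit = 1758/37 − 12 = 1314/37 ≈ $35.51

$35.51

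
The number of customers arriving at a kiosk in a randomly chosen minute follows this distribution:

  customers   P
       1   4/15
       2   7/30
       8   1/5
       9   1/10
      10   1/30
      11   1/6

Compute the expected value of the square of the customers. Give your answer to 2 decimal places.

E[X²] = (4/15)·1 + (7/30)·4 + (1/5)·64 + (1/10)·81 + (1/30)·100 + (1/6)·121
     = 228/5 ≈ 45.60

45.60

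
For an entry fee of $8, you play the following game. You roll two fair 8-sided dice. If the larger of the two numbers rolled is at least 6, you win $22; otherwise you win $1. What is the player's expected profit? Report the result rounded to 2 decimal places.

$5.80

E[payout] = (25/64)·1 + (39/64)·22 = 883/64
Expected profit = 883/64 − 8 = 371/64 ≈ $5.80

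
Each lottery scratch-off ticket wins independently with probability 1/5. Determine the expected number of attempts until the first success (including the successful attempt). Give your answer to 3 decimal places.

5.000

For a geometric distribution, E[trials] = 1/p = 1/(1/5) = 5.
≈ 5.000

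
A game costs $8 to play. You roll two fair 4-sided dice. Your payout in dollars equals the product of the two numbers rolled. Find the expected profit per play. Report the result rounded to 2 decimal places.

-$1.75

Distribution of the product of the two numbers rolled: 1 w.p. 1/16, 2 w.p. 1/8, 3 w.p. 1/8, 4 w.p. 3/16, 6 w.p. 1/8, 8 w.p. 1/8, …
E[payout] = (1/16)·1 + (1/8)·2 + (1/8)·3 + (3/16)·4 + (1/8)·6 + (1/8)·8 + (1/16)·9 + (1/8)·12 + (1/16)·16 = 25/4
Expected profit = 25/4 − 8 = -7/4 ≈ -$1.75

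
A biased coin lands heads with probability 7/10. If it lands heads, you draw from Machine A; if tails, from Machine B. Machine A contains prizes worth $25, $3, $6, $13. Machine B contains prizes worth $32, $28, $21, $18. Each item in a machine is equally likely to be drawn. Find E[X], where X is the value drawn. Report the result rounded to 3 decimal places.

$15.650

E[X | Machine A] = (25 + 3 + 6 + 13)/4 = 47/4
E[X | Machine B] = (32 + 28 + 21 + 18)/4 = 99/4
E[X] = (7/10)·47/4 + (3/10)·99/4 = 313/20 ≈ 15.650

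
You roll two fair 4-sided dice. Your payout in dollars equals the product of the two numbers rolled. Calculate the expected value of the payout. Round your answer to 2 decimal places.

$6.25

Distribution of the product of the two numbers rolled: 1 w.p. 1/16, 2 w.p. 1/8, 3 w.p. 1/8, 4 w.p. 3/16, 6 w.p. 1/8, 8 w.p. 1/8, …
E[payout] = (1/16)·1 + (1/8)·2 + (1/8)·3 + (3/16)·4 + (1/8)·6 + (1/8)·8 + (1/16)·9 + (1/8)·12 + (1/16)·16 = 25/4
≈ $6.25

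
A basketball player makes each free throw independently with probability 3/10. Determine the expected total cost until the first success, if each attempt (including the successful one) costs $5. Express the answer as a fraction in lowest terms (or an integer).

50/3 dollars

E[#attempts] = 1/p = 10/3; E[cost] = 5·10/3 = 50/3.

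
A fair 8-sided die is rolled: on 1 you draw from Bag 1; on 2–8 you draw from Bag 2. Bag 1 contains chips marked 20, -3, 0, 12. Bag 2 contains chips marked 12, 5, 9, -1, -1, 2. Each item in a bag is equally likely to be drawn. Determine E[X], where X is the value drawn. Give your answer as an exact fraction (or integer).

E[X | Bag 1] = (20 − 3 + 0 + 12)/4 = 29/4
E[X | Bag 2] = (12 + 5 + 9 − 1 − 1 + 2)/6 = 13/3
E[X] = (1/8)·29/4 + (7/8)·13/3 = 451/96

451/96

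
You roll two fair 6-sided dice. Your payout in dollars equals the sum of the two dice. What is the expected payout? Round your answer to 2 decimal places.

$7.00

Distribution of the sum of the two dice: 2 w.p. 1/36, 3 w.p. 1/18, 4 w.p. 1/12, 5 w.p. 1/9, 6 w.p. 5/36, 7 w.p. 1/6, …
E[payout] = (1/36)·2 + (1/18)·3 + (1/12)·4 + (1/9)·5 + (5/36)·6 + (1/6)·7 + (5/36)·8 + (1/9)·9 + (1/12)·10 + (1/18)·11 + (1/36)·12 = 7
≈ $7.00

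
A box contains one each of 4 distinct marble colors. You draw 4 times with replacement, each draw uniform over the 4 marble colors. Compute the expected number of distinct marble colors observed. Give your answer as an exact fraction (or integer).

Let Xⱼ=1 if type j appears at least once. P(Xⱼ=1) = 1 − ((4−1)/4)^4 = 175/256.
E[#distinct] = 4·175/256 = 175/64.

175/64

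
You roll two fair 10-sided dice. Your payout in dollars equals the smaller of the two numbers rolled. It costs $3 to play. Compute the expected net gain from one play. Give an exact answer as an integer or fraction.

Distribution of the smaller of the two numbers rolled: 1 w.p. 19/100, 2 w.p. 17/100, 3 w.p. 3/20, 4 w.p. 13/100, 5 w.p. 11/100, 6 w.p. 9/100, …
E[payout] = (19/100)·1 + (17/100)·2 + (3/20)·3 + (13/100)·4 + (11/100)·5 + (9/100)·6 + (7/100)·7 + (1/20)·8 + (3/100)·9 + (1/100)·10 = 77/20
Expected profit = 77/20 − 3 = 17/20

17/20 dollars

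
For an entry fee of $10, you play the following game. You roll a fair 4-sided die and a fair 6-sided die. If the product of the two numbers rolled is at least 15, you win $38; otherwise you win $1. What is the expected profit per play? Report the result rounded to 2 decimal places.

E[payout] = (19/24)·1 + (5/24)·38 = 209/24
Expected profit = 209/24 − 10 = -31/24 ≈ -$1.29

-$1.29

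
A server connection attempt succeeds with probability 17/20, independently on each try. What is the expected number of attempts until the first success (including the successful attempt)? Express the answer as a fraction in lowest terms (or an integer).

For a geometric distribution, E[trials] = 1/p = 1/(17/20) = 20/17.

20/17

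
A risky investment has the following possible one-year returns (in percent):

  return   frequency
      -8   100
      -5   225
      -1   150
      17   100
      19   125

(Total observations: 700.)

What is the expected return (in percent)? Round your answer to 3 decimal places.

2.857

Total = 700, so P(return=-8) = 100/700, etc.
E[X] = (1/7)·(-8) + (9/28)·(-5) + (3/14)·(-1) + (1/7)·17 + (5/28)·19
     = 20/7 ≈ 2.857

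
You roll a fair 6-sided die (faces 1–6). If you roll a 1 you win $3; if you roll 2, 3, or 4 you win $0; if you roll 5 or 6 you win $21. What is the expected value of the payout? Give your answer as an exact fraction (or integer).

15/2 dollars

E[payout] = (1/2)·0 + (1/6)·3 + (1/3)·21 = 15/2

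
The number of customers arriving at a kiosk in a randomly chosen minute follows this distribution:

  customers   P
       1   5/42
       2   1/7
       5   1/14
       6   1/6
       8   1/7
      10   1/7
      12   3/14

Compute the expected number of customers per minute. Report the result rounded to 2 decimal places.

6.90

E[X] = (5/42)·1 + (1/7)·2 + (1/14)·5 + (1/6)·6 + (1/7)·8 + (1/7)·10 + (3/14)·12
     = 145/21 ≈ 6.90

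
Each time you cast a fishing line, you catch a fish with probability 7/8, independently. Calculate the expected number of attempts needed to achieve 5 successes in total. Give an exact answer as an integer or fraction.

40/7

By linearity (sum of 5 independent geometric waits), E[trials] = 5/p = 5/(7/8) = 40/7.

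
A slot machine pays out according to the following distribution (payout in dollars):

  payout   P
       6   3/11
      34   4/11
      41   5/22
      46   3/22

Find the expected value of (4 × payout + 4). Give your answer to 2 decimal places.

122.36

E[4x+4] = (3/11)·28 + (4/11)·140 + (5/22)·168 + (3/22)·188
     = 1346/11 ≈ 122.36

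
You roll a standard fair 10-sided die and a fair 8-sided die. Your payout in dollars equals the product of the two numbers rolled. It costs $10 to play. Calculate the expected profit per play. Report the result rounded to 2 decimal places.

$14.75

Distribution of the product of the two numbers rolled: 1 w.p. 1/80, 2 w.p. 1/40, 3 w.p. 1/40, 4 w.p. 3/80, 5 w.p. 1/40, 6 w.p. 1/20, …
E[payout] = (1/80)·1 + (1/40)·2 + (1/40)·3 + (3/80)·4 + (1/40)·5 + (1/20)·6 + (1/40)·7 + (1/20)·8 + (1/40)·9 + (3/80)·10 + (1/20)·12 + (1/40)·14 + (1/40)·15 + (3/80)·16 + (3/80)·18 + (3/80)·20 + (1/40)·21 + (1/20)·24 + (1/80)·25 + (1/80)·27 + (1/40)·28 + (3/80)·30 + (1/40)·32 + (1/40)·35 + (1/40)·36 + (3/80)·40 + (1/40)·42 + (1/80)·45 + (1/40)·48 + (1/80)·49 + (1/80)·50 + (1/80)·54 + (1/40)·56 + (1/80)·60 + (1/80)·63 + (1/80)·64 + (1/80)·70 + (1/80)·72 + (1/80)·80 = 99/4
Expected profit = 99/4 − 10 = 59/4 ≈ $14.75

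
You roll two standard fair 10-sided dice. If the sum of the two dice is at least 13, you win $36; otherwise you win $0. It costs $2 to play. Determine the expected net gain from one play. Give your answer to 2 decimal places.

E[payout] = (16/25)·0 + (9/25)·36 = 324/25
Expected profit = 324/25 − 2 = 274/25 ≈ $10.96

$10.96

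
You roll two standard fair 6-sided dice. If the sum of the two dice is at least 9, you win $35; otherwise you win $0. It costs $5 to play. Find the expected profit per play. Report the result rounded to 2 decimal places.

$4.72

E[payout] = (13/18)·0 + (5/18)·35 = 175/18
Expected profit = 175/18 − 5 = 85/18 ≈ $4.72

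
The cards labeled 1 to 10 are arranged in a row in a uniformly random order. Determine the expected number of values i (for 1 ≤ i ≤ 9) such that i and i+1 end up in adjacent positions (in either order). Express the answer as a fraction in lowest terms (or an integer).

9/5

For each i ∈ {1,…,9}, let Xᵢ = 1 if i and i+1 are adjacent. P(Xᵢ=1) = 2·(10−1)!/10! = 2/10.
By linearity, E[ΣXᵢ] = (9)·(2/10) = 9/5.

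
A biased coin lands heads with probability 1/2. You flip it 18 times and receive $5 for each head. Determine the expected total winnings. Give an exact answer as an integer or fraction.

$45

E[#heads] = 18·1/2 = 9 (linearity over flips).
E[winnings] = 5·9 = 45.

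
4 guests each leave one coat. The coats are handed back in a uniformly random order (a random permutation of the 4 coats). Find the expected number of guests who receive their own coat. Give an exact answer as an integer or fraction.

Let Xᵢ = 1 if person i gets their own coat. For each i, P(Xᵢ=1) = 1/4.
By linearity of expectation, E[X₁+…+X_4] = 4·(1/4) = 1.

1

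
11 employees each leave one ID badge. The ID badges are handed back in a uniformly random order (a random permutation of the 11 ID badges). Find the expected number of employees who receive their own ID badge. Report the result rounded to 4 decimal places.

1.0000

Let Xᵢ = 1 if person i gets their own ID badge. For each i, P(Xᵢ=1) = 1/11.
By linearity of expectation, E[X₁+…+X_11] = 11·(1/11) = 1.
≈ 1.0000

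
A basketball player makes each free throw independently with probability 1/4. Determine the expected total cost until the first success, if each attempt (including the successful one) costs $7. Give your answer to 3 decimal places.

E[#attempts] = 1/p = 4; E[cost] = 7·4 = 28.
≈ 28.000

$28.000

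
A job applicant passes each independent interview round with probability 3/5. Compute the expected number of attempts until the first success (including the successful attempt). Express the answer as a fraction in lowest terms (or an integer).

For a geometric distribution, E[trials] = 1/p = 1/(3/5) = 5/3.

5/3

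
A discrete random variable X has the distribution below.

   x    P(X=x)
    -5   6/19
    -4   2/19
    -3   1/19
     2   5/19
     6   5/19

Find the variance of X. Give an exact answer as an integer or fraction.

7428/361

E[X] = (6/19)·(-5) + (2/19)·(-4) + (1/19)·(-3) + (5/19)·2 + (5/19)·6 = -1/19
E[X²] = (6/19)·25 + (2/19)·16 + (1/19)·9 + (5/19)·4 + (5/19)·36 = 391/19
Var(X) = 391/19 − (-1/19)² = 7428/361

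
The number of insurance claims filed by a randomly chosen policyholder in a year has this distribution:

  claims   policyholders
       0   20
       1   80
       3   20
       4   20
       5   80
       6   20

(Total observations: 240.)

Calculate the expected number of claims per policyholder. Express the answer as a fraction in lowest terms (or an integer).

37/12

Total = 240, so P(claims=0) = 20/240, etc.
E[X] = (1/12)·0 + (1/3)·1 + (1/12)·3 + (1/12)·4 + (1/3)·5 + (1/12)·6
     = 37/12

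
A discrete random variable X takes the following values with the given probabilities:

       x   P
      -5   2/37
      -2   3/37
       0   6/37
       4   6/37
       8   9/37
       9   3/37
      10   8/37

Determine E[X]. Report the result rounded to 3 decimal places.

E[X] = (2/37)·(-5) + (3/37)·(-2) + (6/37)·0 + (6/37)·4 + (9/37)·8 + (3/37)·9 + (8/37)·10
     = 187/37 ≈ 5.054

5.054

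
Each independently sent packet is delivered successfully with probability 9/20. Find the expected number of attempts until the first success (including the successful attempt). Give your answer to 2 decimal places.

2.22

For a geometric distribution, E[trials] = 1/p = 1/(9/20) = 20/9.
≈ 2.22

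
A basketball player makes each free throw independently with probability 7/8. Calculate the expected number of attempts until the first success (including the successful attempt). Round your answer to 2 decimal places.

For a geometric distribution, E[trials] = 1/p = 1/(7/8) = 8/7.
≈ 1.14

1.14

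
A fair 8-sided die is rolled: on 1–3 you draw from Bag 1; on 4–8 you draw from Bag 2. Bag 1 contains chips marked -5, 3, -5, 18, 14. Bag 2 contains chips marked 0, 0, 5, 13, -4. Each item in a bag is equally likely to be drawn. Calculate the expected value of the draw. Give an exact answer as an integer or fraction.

E[X | Bag 1] = (-5 + 3 − 5 + 18 + 14)/5 = 5
E[X | Bag 2] = (0 + 0 + 5 + 13 − 4)/5 = 14/5
E[X] = (3/8)·5 + (5/8)·14/5 = 29/8

29/8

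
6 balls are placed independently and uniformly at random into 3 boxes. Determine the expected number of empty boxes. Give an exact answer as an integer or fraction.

64/243

Let Xⱼ=1 if box j is empty. P(Xⱼ=1) = ((3-1)/3)^6 = 64/729.
By linearity, E[#empty] = 3·64/729 = 64/243.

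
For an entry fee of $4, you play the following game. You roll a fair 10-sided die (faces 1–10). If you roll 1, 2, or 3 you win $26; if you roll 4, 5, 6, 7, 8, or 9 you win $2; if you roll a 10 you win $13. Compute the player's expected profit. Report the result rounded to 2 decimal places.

$6.30

E[payout] = (3/5)·2 + (1/10)·13 + (3/10)·26 = 103/10
Expected profit = 103/10 − 4 = 63/10 ≈ $6.30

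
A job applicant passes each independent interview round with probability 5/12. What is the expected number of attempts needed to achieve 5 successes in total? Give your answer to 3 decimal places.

By linearity (sum of 5 independent geometric waits), E[trials] = 5/p = 5/(5/12) = 12.
≈ 12.000

12.000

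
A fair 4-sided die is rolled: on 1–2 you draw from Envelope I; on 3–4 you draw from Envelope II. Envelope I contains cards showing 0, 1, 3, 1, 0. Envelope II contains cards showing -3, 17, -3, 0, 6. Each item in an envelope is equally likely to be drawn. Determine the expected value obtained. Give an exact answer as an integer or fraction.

E[X | Envelope I] = (0 + 1 + 3 + 1 + 0)/5 = 1
E[X | Envelope II] = (-3 + 17 − 3 + 0 + 6)/5 = 17/5
E[X] = (1/2)·1 + (1/2)·17/5 = 11/5

11/5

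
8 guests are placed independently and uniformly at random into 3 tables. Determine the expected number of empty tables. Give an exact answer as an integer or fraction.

Let Xⱼ=1 if table j is empty. P(Xⱼ=1) = ((3-1)/3)^8 = 256/6561.
By linearity, E[#empty] = 3·256/6561 = 256/2187.

256/2187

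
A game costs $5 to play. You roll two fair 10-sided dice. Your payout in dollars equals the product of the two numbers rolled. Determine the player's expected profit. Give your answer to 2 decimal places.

Distribution of the product of the two numbers rolled: 1 w.p. 1/100, 2 w.p. 1/50, 3 w.p. 1/50, 4 w.p. 3/100, 5 w.p. 1/50, 6 w.p. 1/25, …
E[payout] = (1/100)·1 + (1/50)·2 + (1/50)·3 + (3/100)·4 + (1/50)·5 + (1/25)·6 + (1/50)·7 + (1/25)·8 + (3/100)·9 + (1/25)·10 + (1/25)·12 + (1/50)·14 + (1/50)·15 + (3/100)·16 + (1/25)·18 + (1/25)·20 + (1/50)·21 + (1/25)·24 + (1/100)·25 + (1/50)·27 + (1/50)·28 + (1/25)·30 + (1/50)·32 + (1/50)·35 + (3/100)·36 + (1/25)·40 + (1/50)·42 + (1/50)·45 + (1/50)·48 + (1/100)·49 + (1/50)·50 + (1/50)·54 + (1/50)·56 + (1/50)·60 + (1/50)·63 + (1/100)·64 + (1/50)·70 + (1/50)·72 + (1/50)·80 + (1/100)·81 + (1/50)·90 + (1/100)·100 = 121/4
Expected profit = 121/4 − 5 = 101/4 ≈ $25.25

$25.25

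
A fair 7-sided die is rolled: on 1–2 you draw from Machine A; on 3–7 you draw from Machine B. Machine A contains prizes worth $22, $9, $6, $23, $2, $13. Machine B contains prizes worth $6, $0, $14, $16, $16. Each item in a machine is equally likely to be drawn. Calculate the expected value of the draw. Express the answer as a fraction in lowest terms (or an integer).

E[X | Machine A] = (22 + 9 + 6 + 23 + 2 + 13)/6 = 25/2
E[X | Machine B] = (6 + 0 + 14 + 16 + 16)/5 = 52/5
E[X] = (2/7)·25/2 + (5/7)·52/5 = 11

$11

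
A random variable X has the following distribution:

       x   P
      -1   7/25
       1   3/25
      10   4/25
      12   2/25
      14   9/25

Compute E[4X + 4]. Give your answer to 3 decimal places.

33.760

E[4x+4] = (7/25)·0 + (3/25)·8 + (4/25)·44 + (2/25)·52 + (9/25)·60
     = 844/25 ≈ 33.760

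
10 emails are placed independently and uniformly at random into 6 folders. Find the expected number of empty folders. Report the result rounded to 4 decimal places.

0.9690

Let Xⱼ=1 if folder j is empty. P(Xⱼ=1) = ((6-1)/6)^10 = 9765625/60466176.
By linearity, E[#empty] = 6·9765625/60466176 = 9765625/10077696.
≈ 0.9690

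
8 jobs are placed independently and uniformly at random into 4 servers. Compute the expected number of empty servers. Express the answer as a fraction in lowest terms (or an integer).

Let Xⱼ=1 if server j is empty. P(Xⱼ=1) = ((4-1)/4)^8 = 6561/65536.
By linearity, E[#empty] = 4·6561/65536 = 6561/16384.

6561/16384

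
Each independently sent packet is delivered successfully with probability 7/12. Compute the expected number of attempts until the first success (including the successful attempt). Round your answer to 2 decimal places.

For a geometric distribution, E[trials] = 1/p = 1/(7/12) = 12/7.
≈ 1.71

1.71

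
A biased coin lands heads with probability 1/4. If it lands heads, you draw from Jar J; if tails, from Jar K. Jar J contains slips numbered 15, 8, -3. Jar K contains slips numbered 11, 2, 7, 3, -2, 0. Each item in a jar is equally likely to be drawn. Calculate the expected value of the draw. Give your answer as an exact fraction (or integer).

E[X | Jar J] = (15 + 8 − 3)/3 = 20/3
E[X | Jar K] = (11 + 2 + 7 + 3 − 2 + 0)/6 = 7/2
E[X] = (1/4)·20/3 + (3/4)·7/2 = 103/24

103/24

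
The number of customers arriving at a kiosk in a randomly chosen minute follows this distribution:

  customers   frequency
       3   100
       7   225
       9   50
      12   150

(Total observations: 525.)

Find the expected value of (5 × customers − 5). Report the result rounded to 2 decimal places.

Total = 525, so P(customers=3) = 100/525, etc.
E[5x-5] = (4/21)·10 + (3/7)·30 + (2/21)·40 + (2/7)·55
     = 240/7 ≈ 34.29

34.29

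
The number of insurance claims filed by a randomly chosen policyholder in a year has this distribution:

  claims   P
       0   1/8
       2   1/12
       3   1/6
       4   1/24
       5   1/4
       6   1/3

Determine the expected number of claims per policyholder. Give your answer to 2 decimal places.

E[X] = (1/8)·0 + (1/12)·2 + (1/6)·3 + (1/24)·4 + (1/4)·5 + (1/3)·6
     = 49/12 ≈ 4.08

4.08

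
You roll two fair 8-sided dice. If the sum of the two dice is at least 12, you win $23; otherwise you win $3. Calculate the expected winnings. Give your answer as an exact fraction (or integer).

E[payout] = (49/64)·3 + (15/64)·23 = 123/16

123/16 dollars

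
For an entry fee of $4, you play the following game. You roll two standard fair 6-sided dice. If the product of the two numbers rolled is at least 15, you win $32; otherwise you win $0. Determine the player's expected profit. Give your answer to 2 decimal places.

E[payout] = (23/36)·0 + (13/36)·32 = 104/9
Expected profit = 104/9 − 4 = 68/9 ≈ $7.56

$7.56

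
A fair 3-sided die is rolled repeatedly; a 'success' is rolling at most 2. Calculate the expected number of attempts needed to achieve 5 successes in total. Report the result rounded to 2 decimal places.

7.50

By linearity (sum of 5 independent geometric waits), E[trials] = 5/p = 5/(2/3) = 15/2.
≈ 7.50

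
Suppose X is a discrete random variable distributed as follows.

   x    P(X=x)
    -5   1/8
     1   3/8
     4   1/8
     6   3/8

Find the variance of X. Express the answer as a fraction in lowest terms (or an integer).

E[X] = (1/8)·(-5) + (3/8)·1 + (1/8)·4 + (3/8)·6 = 5/2
E[X²] = (1/8)·25 + (3/8)·1 + (1/8)·16 + (3/8)·36 = 19
Var(X) = 19 − (5/2)² = 51/4

51/4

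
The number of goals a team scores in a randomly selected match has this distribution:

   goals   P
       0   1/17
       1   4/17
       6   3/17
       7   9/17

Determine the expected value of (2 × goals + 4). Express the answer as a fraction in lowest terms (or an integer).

14

E[2x+4] = (1/17)·4 + (4/17)·6 + (3/17)·16 + (9/17)·18
     = 14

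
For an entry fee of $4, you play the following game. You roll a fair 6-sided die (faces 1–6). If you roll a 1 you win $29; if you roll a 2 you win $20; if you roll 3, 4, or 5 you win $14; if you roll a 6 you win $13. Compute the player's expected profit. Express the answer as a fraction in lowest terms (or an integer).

40/3 dollars

E[payout] = (1/6)·13 + (1/2)·14 + (1/6)·20 + (1/6)·29 = 52/3
Expected profit = 52/3 − 4 = 40/3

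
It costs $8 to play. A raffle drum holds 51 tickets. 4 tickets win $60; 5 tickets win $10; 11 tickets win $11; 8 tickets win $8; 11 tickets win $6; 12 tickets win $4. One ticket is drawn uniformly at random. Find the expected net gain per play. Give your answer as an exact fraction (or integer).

E[payout] = (4/51)·60 + (5/51)·10 + (11/51)·11 + (8/51)·8 + (11/51)·6 + (12/51)·4 = 589/51
Expected profit = 589/51 − 8 = 181/51

181/51 dollars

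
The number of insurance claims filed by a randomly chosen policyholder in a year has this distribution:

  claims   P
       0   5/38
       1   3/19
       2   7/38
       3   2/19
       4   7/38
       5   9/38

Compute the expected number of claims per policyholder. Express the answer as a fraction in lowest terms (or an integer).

105/38

E[X] = (5/38)·0 + (3/19)·1 + (7/38)·2 + (2/19)·3 + (7/38)·4 + (9/38)·5
     = 105/38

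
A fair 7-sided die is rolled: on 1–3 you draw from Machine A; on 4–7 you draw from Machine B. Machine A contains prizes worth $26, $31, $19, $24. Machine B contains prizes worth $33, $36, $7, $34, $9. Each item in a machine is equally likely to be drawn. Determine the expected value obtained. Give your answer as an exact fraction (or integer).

851/35 dollars

E[X | Machine A] = (26 + 31 + 19 + 24)/4 = 25
E[X | Machine B] = (33 + 36 + 7 + 34 + 9)/5 = 119/5
E[X] = (3/7)·25 + (4/7)·119/5 = 851/35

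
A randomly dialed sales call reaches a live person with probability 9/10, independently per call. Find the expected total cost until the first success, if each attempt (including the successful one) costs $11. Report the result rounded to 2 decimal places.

$12.22

E[#attempts] = 1/p = 10/9; E[cost] = 11·10/9 = 110/9.
≈ 12.22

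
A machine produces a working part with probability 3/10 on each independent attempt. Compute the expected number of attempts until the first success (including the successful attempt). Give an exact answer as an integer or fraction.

For a geometric distribution, E[trials] = 1/p = 1/(3/10) = 10/3.

10/3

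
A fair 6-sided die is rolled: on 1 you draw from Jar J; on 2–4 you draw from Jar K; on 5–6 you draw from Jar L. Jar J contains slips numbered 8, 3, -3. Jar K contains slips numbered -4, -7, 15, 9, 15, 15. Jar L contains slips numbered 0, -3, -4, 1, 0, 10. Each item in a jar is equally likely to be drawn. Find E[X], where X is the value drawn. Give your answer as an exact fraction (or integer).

17/4

E[X | Jar J] = (8 + 3 − 3)/3 = 8/3
E[X | Jar K] = (-4 − 7 + 15 + 9 + 15 + 15)/6 = 43/6
E[X | Jar L] = (0 − 3 − 4 + 1 + 0 + 10)/6 = 2/3
E[X] = (1/6)·8/3 + (1/2)·43/6 + (1/3)·2/3 = 17/4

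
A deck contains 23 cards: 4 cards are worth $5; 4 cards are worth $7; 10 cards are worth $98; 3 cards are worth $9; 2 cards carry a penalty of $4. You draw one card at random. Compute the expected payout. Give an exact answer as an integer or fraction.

E[payout] = (4/23)·5 + (4/23)·7 + (10/23)·98 + (3/23)·9 + (2/23)·(-4) = 1047/23

1047/23 dollars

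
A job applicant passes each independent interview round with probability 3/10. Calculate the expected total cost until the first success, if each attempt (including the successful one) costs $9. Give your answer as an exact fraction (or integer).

E[#attempts] = 1/p = 10/3; E[cost] = 9·10/3 = 30.

$30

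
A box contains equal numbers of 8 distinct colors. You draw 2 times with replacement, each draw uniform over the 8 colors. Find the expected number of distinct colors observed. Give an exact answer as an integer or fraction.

Let Xⱼ=1 if type j appears at least once. P(Xⱼ=1) = 1 − ((8−1)/8)^2 = 15/64.
E[#distinct] = 8·15/64 = 15/8.

15/8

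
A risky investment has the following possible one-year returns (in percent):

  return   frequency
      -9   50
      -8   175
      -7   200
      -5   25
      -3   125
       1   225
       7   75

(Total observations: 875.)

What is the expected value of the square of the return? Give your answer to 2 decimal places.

Total = 875, so P(return=-9) = 50/875, etc.
E[X²] = (2/35)·81 + (1/5)·64 + (8/35)·49 + (1/35)·25 + (1/7)·9 + (9/35)·1 + (3/35)·49
     = 1228/35 ≈ 35.09

35.09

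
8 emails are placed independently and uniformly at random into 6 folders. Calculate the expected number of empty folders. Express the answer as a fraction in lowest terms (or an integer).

390625/279936

Let Xⱼ=1 if folder j is empty. P(Xⱼ=1) = ((6-1)/6)^8 = 390625/1679616.
By linearity, E[#empty] = 6·390625/1679616 = 390625/279936.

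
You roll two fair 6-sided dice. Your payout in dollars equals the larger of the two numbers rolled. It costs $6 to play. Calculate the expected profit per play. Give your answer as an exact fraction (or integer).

-55/36 dollars

Distribution of the larger of the two numbers rolled: 1 w.p. 1/36, 2 w.p. 1/12, 3 w.p. 5/36, 4 w.p. 7/36, 5 w.p. 1/4, 6 w.p. 11/36
E[payout] = (1/36)·1 + (1/12)·2 + (5/36)·3 + (7/36)·4 + (1/4)·5 + (11/36)·6 = 161/36
Expected profit = 161/36 − 6 = -55/36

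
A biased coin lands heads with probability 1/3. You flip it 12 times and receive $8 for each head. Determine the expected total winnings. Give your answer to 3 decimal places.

E[#heads] = 12·1/3 = 4 (linearity over flips).
E[winnings] = 8·4 = 32.
≈ 32.000

$32.000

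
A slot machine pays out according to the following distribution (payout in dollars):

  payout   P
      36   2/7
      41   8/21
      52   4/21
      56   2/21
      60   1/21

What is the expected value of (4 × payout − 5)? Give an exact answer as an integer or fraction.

E[4x-5] = (2/7)·139 + (8/21)·159 + (4/21)·203 + (2/21)·219 + (1/21)·235
     = 171

171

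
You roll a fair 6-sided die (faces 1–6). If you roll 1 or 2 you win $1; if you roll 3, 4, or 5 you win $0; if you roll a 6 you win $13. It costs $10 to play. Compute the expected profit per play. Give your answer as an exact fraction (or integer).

-15/2 dollars

E[payout] = (1/2)·0 + (1/3)·1 + (1/6)·13 = 5/2
Expected profit = 5/2 − 10 = -15/2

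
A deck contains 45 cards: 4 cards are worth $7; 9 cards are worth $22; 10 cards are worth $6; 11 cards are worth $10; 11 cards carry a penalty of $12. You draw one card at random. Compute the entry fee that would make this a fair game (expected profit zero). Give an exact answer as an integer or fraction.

88/15 dollars

E[payout] = (4/45)·7 + (9/45)·22 + (10/45)·6 + (11/45)·10 + (11/45)·(-12) = 88/15
Fair fee = E[payout] = 88/15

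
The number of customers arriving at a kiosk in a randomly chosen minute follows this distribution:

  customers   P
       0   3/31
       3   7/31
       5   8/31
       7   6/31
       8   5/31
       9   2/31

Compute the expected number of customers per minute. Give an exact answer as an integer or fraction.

E[X] = (3/31)·0 + (7/31)·3 + (8/31)·5 + (6/31)·7 + (5/31)·8 + (2/31)·9
     = 161/31

161/31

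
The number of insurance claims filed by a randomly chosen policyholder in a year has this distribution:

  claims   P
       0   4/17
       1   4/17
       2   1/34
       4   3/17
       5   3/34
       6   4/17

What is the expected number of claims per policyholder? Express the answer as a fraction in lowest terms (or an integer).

E[X] = (4/17)·0 + (4/17)·1 + (1/34)·2 + (3/17)·4 + (3/34)·5 + (4/17)·6
     = 97/34

97/34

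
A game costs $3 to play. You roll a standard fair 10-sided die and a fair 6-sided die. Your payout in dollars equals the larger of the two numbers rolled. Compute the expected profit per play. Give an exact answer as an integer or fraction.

Distribution of the larger of the two numbers rolled: 1 w.p. 1/60, 2 w.p. 1/20, 3 w.p. 1/12, 4 w.p. 7/60, 5 w.p. 3/20, 6 w.p. 11/60, …
E[payout] = (1/60)·1 + (1/20)·2 + (1/12)·3 + (7/60)·4 + (3/20)·5 + (11/60)·6 + (1/10)·7 + (1/10)·8 + (1/10)·9 + (1/10)·10 = 73/12
Expected profit = 73/12 − 3 = 37/12

37/12 dollars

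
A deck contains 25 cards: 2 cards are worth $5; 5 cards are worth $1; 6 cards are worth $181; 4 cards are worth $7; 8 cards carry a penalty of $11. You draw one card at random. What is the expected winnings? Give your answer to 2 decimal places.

$41.64

E[payout] = (2/25)·5 + (5/25)·1 + (6/25)·181 + (4/25)·7 + (8/25)·(-11) = 1041/25
≈ $41.64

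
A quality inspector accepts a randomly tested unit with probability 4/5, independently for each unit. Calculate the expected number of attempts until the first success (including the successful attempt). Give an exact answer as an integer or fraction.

5/4

For a geometric distribution, E[trials] = 1/p = 1/(4/5) = 5/4.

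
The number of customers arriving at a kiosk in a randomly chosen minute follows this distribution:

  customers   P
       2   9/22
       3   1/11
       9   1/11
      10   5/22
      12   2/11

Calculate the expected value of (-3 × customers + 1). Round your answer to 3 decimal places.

-18.091

E[-3x+1] = (9/22)·(-5) + (1/11)·(-8) + (1/11)·(-26) + (5/22)·(-29) + (2/11)·(-35)
     = -199/11 ≈ -18.091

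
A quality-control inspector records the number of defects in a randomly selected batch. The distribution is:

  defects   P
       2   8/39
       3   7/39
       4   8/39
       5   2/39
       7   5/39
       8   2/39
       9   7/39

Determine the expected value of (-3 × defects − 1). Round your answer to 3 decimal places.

E[-3x-1] = (8/39)·(-7) + (7/39)·(-10) + (8/39)·(-13) + (2/39)·(-16) + (5/39)·(-22) + (2/39)·(-25) + (7/39)·(-28)
     = -206/13 ≈ -15.846

-15.846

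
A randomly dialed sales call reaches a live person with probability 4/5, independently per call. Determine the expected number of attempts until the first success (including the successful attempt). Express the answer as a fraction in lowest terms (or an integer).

5/4

For a geometric distribution, E[trials] = 1/p = 1/(4/5) = 5/4.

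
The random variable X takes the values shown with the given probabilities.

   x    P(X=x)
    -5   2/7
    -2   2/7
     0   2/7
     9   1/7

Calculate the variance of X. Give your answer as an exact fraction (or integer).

E[X] = (2/7)·(-5) + (2/7)·(-2) + (2/7)·0 + (1/7)·9 = -5/7
E[X²] = (2/7)·25 + (2/7)·4 + (2/7)·0 + (1/7)·81 = 139/7
Var(X) = 139/7 − (-5/7)² = 948/49

948/49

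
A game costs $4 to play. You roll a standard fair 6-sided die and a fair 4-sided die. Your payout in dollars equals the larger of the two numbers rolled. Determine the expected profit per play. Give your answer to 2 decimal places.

Distribution of the larger of the two numbers rolled: 1 w.p. 1/24, 2 w.p. 1/8, 3 w.p. 5/24, 4 w.p. 7/24, 5 w.p. 1/6, 6 w.p. 1/6
E[payout] = (1/24)·1 + (1/8)·2 + (5/24)·3 + (7/24)·4 + (1/6)·5 + (1/6)·6 = 47/12
Expected profit = 47/12 − 4 = -1/12 ≈ -$0.08

-$0.08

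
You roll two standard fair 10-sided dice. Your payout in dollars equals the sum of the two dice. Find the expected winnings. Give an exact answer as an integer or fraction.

Distribution of the sum of the two dice: 2 w.p. 1/100, 3 w.p. 1/50, 4 w.p. 3/100, 5 w.p. 1/25, 6 w.p. 1/20, 7 w.p. 3/50, …
E[payout] = (1/100)·2 + (1/50)·3 + (3/100)·4 + (1/25)·5 + (1/20)·6 + (3/50)·7 + (7/100)·8 + (2/25)·9 + (9/100)·10 + (1/10)·11 + (9/100)·12 + (2/25)·13 + (7/100)·14 + (3/50)·15 + (1/20)·16 + (1/25)·17 + (3/100)·18 + (1/50)·19 + (1/100)·20 = 11

$11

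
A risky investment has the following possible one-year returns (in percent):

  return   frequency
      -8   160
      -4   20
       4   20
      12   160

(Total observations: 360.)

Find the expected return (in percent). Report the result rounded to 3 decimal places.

Total = 360, so P(return=-8) = 160/360, etc.
E[X] = (4/9)·(-8) + (1/18)·(-4) + (1/18)·4 + (4/9)·12
     = 16/9 ≈ 1.778

1.778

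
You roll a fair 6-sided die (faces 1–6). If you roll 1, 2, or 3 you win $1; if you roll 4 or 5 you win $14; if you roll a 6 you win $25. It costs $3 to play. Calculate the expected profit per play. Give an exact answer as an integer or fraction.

19/3 dollars

E[payout] = (1/2)·1 + (1/3)·14 + (1/6)·25 = 28/3
Expected profit = 28/3 − 3 = 19/3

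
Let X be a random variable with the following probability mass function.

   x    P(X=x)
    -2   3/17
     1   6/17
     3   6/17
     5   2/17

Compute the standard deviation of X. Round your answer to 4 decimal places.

E[X] = 28/17, E[X²] = 122/17
Var(X) = E[X²] − (E[X])² = 122/17 − 784/289 = 1290/289
SD(X) = √(1290/289) ≈ 2.1127

2.1127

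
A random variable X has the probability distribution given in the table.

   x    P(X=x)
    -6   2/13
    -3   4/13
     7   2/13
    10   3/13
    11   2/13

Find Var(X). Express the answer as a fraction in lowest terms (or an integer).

E[X] = (2/13)·(-6) + (4/13)·(-3) + (2/13)·7 + (3/13)·10 + (2/13)·11 = 42/13
E[X²] = (2/13)·36 + (4/13)·9 + (2/13)·49 + (3/13)·100 + (2/13)·121 = 748/13
Var(X) = 748/13 − (42/13)² = 7960/169

7960/169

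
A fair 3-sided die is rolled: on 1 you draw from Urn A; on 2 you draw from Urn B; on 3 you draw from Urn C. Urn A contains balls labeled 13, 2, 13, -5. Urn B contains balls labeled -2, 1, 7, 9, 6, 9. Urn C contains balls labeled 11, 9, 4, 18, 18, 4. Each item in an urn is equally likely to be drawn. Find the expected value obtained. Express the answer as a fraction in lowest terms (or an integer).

E[X | Urn A] = (13 + 2 + 13 − 5)/4 = 23/4
E[X | Urn B] = (-2 + 1 + 7 + 9 + 6 + 9)/6 = 5
E[X | Urn C] = (11 + 9 + 4 + 18 + 18 + 4)/6 = 32/3
E[X] = (1/3)·23/4 + (1/3)·5 + (1/3)·32/3 = 257/36

257/36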